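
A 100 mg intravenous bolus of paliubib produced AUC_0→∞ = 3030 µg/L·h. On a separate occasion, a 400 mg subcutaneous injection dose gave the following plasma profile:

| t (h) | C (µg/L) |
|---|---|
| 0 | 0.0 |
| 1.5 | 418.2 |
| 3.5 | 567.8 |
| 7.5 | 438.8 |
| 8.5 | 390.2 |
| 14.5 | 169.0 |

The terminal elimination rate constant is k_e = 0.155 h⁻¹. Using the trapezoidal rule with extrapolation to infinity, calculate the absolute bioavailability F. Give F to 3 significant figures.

Trapezoidal AUC_0→14.5 (subcutaneous injection):
  [0→1.5]: (0.0+418.2)/2 × 1.5 = 313.65
  [1.5→3.5]: (418.2+567.8)/2 × 2 = 986.0
  [3.5→7.5]: (567.8+438.8)/2 × 4 = 2013.2
  [7.5→8.5]: (438.8+390.2)/2 × 1 = 414.5
  [8.5→14.5]: (390.2+169.0)/2 × 6 = 1677.6
  Sum = 5404.95 µg/L·h
Tail: C_last/k_e = 169.0/0.155 = 1090.323
AUC_0→∞ (subcutaneous injection) = 5404.95 + 1090.323 = 6495.273 µg/L·h
F = (AUC_ev/D_ev)/(AUC_iv/D_iv) = (6495.273/400)/(3030/100) = 16.2382/30.3 = 0.5359

F = 0.536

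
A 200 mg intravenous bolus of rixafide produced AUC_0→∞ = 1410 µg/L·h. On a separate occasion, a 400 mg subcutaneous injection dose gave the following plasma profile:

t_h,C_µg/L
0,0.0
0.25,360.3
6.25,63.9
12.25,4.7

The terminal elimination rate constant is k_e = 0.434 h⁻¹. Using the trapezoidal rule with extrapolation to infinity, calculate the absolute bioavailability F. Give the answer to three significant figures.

F = 0.544

Trapezoidal AUC_0→12.25 (subcutaneous injection):
  [0→0.25]: (0.0+360.3)/2 × 0.25 = 45.0375
  [0.25→6.25]: (360.3+63.9)/2 × 6 = 1272.6
  [6.25→12.25]: (63.9+4.7)/2 × 6 = 205.8
  Sum = 1523.4375 µg/L·h
Tail: C_last/k_e = 4.7/0.434 = 10.829
AUC_0→∞ (subcutaneous injection) = 1523.4375 + 10.829 = 1534.2665 µg/L·h
F = (AUC_ev/D_ev)/(AUC_iv/D_iv) = (1534.2665/400)/(1410/200) = 3.83567/7.05 = 0.5441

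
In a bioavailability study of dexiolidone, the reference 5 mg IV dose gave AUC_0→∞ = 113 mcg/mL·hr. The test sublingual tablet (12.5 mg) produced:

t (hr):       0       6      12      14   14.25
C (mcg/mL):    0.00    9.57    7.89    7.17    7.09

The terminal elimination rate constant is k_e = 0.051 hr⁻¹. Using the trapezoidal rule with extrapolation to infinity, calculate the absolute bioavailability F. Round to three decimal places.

F = 0.839

Trapezoidal AUC_0→14.25 (sublingual tablet):
  [0→6]: (0.00+9.57)/2 × 6 = 28.71
  [6→12]: (9.57+7.89)/2 × 6 = 52.38
  [12→14]: (7.89+7.17)/2 × 2 = 15.06
  [14→14.25]: (7.17+7.09)/2 × 0.25 = 1.7825
  Sum = 97.9325 mcg/mL·hr
Tail: C_last/k_e = 7.09/0.051 = 139.020
AUC_0→∞ (sublingual tablet) = 97.9325 + 139.020 = 236.9525 mcg/mL·hr
F = (AUC_ev/D_ev)/(AUC_iv/D_iv) = (236.9525/12.5)/(113/5) = 18.9562/22.6 = 0.8388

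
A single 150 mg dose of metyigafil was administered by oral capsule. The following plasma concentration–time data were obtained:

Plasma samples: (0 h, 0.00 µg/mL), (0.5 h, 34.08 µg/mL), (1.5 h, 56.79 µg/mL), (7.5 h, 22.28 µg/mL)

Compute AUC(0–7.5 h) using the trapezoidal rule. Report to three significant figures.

AUC = 291 µg/mL·h

Trapezoidal AUC_0→7.5:
  [0→0.5]: (0.00+34.08)/2 × 0.5 = 8.52
  [0.5→1.5]: (34.08+56.79)/2 × 1 = 45.435
  [1.5→7.5]: (56.79+22.28)/2 × 6 = 237.21
  Sum = 291.165 µg/mL·h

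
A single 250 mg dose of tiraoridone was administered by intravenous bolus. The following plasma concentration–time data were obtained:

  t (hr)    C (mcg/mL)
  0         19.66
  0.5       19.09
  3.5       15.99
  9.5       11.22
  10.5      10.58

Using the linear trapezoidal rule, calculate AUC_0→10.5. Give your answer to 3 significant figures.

Trapezoidal AUC_0→10.5:
  [0→0.5]: (19.66+19.09)/2 × 0.5 = 9.6875
  [0.5→3.5]: (19.09+15.99)/2 × 3 = 52.62
  [3.5→9.5]: (15.99+11.22)/2 × 6 = 81.63
  [9.5→10.5]: (11.22+10.58)/2 × 1 = 10.9
  Sum = 154.8375 mcg/mL·hr

AUC = 155 mcg/mL·hr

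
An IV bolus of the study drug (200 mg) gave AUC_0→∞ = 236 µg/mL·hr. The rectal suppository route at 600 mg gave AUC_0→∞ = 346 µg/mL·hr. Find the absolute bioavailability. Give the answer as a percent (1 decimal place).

F = 48.9%

F = (AUC_ev / D_ev) / (AUC_iv / D_iv)
  = (346/600) / (236/200)
  = 0.576667 / 1.18 = 0.4887
  = 48.87%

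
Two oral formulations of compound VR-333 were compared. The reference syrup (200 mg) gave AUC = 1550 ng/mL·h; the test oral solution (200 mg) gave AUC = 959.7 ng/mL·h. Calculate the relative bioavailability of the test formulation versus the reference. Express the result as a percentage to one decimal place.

F_rel = 61.9%

F_rel = (AUC_test/D_test) / (AUC_ref/D_ref)
      = (959.7/200) / (1550/200)
      = 4.7985 / 7.75 = 0.6192 = 61.92%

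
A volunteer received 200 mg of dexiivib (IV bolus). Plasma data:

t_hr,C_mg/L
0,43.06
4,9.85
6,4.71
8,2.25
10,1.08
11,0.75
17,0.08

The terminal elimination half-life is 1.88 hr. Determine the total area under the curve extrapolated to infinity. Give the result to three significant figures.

Trapezoidal AUC_0→17:
  [0→4]: (43.06+9.85)/2 × 4 = 105.82
  [4→6]: (9.85+4.71)/2 × 2 = 14.56
  [6→8]: (4.71+2.25)/2 × 2 = 6.96
  [8→10]: (2.25+1.08)/2 × 2 = 3.33
  [10→11]: (1.08+0.75)/2 × 1 = 0.915
  [11→17]: (0.75+0.08)/2 × 6 = 2.49
  Sum = 134.075 mg/L·hr
k_e = ln2 / t½ = 0.693147 / 1.88 = 0.3687 hr^-1
Extrapolated tail: C_last / k_e = 0.08 / 0.3687 = 0.217
AUC_0→∞ = 134.075 + 0.217 = 134.292 mg/L·hr

AUC = 134 mg/L·hr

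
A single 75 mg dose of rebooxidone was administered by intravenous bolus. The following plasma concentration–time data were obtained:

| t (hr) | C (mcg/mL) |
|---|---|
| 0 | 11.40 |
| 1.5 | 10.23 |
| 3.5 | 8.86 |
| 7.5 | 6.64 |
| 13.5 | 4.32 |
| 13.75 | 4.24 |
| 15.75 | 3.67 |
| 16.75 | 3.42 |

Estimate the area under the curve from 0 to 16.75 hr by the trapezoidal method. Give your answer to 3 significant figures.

Trapezoidal AUC_0→16.75:
  [0→1.5]: (11.40+10.23)/2 × 1.5 = 16.2225
  [1.5→3.5]: (10.23+8.86)/2 × 2 = 19.09
  [3.5→7.5]: (8.86+6.64)/2 × 4 = 31.0
  [7.5→13.5]: (6.64+4.32)/2 × 6 = 32.88
  [13.5→13.75]: (4.32+4.24)/2 × 0.25 = 1.07
  [13.75→15.75]: (4.24+3.67)/2 × 2 = 7.91
  [15.75→16.75]: (3.67+3.42)/2 × 1 = 3.545
  Sum = 111.7175 mcg/mL·hr

AUC = 112 mcg/mL·hr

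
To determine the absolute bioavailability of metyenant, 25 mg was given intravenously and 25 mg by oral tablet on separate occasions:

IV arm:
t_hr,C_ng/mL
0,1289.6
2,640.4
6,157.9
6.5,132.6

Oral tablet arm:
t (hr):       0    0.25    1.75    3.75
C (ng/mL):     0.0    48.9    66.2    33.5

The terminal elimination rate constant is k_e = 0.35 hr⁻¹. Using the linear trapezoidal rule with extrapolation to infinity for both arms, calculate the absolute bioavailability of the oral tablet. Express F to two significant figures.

Trapezoidal AUC_0→6.5 (IV):
  [0→2]: (1289.6+640.4)/2 × 2 = 1930.0
  [2→6]: (640.4+157.9)/2 × 4 = 1596.6
  [6→6.5]: (157.9+132.6)/2 × 0.5 = 72.625
  Sum = 3599.225 ng/mL·hr
IV tail: 132.6/0.35 = 378.857; AUC_iv,0→∞ = 3599.225 + 378.857 = 3978.082 ng/mL·hr
Trapezoidal AUC_0→3.75 (oral tablet):
  [0→0.25]: (0.0+48.9)/2 × 0.25 = 6.1125
  [0.25→1.75]: (48.9+66.2)/2 × 1.5 = 86.325
  [1.75→3.75]: (66.2+33.5)/2 × 2 = 99.7
  Sum = 192.1375 ng/mL·hr
oral tablet tail: 33.5/0.35 = 95.714; AUC_ev,0→∞ = 192.1375 + 95.714 = 287.8515 ng/mL·hr
F = (AUC_ev/D_ev)/(AUC_iv/D_iv) = (287.8515/25)/(3978.082/25) = 11.51406/159.12328 = 0.0724

F = 0.072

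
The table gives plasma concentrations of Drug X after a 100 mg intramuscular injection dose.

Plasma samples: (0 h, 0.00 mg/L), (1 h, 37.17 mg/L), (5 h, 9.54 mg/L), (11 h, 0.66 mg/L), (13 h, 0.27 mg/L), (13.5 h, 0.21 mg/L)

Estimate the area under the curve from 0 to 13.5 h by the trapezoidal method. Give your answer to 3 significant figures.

Trapezoidal AUC_0→13.5:
  [0→1]: (0.00+37.17)/2 × 1 = 18.585
  [1→5]: (37.17+9.54)/2 × 4 = 93.42
  [5→11]: (9.54+0.66)/2 × 6 = 30.6
  [11→13]: (0.66+0.27)/2 × 2 = 0.93
  [13→13.5]: (0.27+0.21)/2 × 0.5 = 0.12
  Sum = 143.655 mg/L·h

AUC = 144 mg/L·h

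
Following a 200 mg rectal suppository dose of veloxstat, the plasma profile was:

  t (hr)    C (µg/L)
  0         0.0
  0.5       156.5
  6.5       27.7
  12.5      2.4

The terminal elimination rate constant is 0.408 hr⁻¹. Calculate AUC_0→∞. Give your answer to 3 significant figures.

Trapezoidal AUC_0→12.5:
  [0→0.5]: (0.0+156.5)/2 × 0.5 = 39.125
  [0.5→6.5]: (156.5+27.7)/2 × 6 = 552.6
  [6.5→12.5]: (27.7+2.4)/2 × 6 = 90.3
  Sum = 682.025 µg/L·hr
Extrapolated tail: C_last / k_e = 2.4 / 0.408 = 5.882
AUC_0→∞ = 682.025 + 5.882 = 687.907 µg/L·hr

AUC = 688 µg/L·hr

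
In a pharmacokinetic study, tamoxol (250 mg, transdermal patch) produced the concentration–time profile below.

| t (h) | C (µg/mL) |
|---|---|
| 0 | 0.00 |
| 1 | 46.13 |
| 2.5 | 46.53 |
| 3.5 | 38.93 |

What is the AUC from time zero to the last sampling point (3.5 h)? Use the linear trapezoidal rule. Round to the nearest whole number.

AUC = 135 µg/mL·h

Trapezoidal AUC_0→3.5:
  [0→1]: (0.00+46.13)/2 × 1 = 23.065
  [1→2.5]: (46.13+46.53)/2 × 1.5 = 69.495
  [2.5→3.5]: (46.53+38.93)/2 × 1 = 42.73
  Sum = 135.29 µg/mL·h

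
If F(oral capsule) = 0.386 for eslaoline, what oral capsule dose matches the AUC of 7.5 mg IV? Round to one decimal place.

D_oral = 19.4 mg

For equal systemic exposure: F × D_ev = D_iv
D_ev = D_iv / F = 7.5 / 0.386 = 19.4301 mg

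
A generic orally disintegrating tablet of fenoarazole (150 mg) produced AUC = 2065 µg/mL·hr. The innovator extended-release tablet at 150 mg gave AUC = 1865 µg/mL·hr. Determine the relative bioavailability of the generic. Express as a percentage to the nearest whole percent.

F_rel = (AUC_test/D_test) / (AUC_ref/D_ref)
      = (2065/150) / (1865/150)
      = 13.7667 / 12.4333 = 1.1072 = 110.72%

F_rel = 111%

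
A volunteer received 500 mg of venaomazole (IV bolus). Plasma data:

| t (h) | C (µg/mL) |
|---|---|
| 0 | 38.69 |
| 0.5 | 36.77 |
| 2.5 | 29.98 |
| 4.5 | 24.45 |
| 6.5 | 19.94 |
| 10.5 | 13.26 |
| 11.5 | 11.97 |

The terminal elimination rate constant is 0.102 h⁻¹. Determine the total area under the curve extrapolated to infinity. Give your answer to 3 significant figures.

AUC = 381 µg/mL·h

Trapezoidal AUC_0→11.5:
  [0→0.5]: (38.69+36.77)/2 × 0.5 = 18.865
  [0.5→2.5]: (36.77+29.98)/2 × 2 = 66.75
  [2.5→4.5]: (29.98+24.45)/2 × 2 = 54.43
  [4.5→6.5]: (24.45+19.94)/2 × 2 = 44.39
  [6.5→10.5]: (19.94+13.26)/2 × 4 = 66.4
  [10.5→11.5]: (13.26+11.97)/2 × 1 = 12.615
  Sum = 263.45 µg/mL·h
Extrapolated tail: C_last / k_e = 11.97 / 0.102 = 117.353
AUC_0→∞ = 263.45 + 117.353 = 380.803 µg/mL·h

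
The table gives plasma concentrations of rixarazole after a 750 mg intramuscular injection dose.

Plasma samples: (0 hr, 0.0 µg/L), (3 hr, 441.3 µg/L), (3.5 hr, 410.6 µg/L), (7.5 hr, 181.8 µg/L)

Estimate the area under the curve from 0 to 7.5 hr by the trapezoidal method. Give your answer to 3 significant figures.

Trapezoidal AUC_0→7.5:
  [0→3]: (0.0+441.3)/2 × 3 = 661.95
  [3→3.5]: (441.3+410.6)/2 × 0.5 = 212.975
  [3.5→7.5]: (410.6+181.8)/2 × 4 = 1184.8
  Sum = 2059.725 µg/L·hr

AUC = 2060 µg/L·hr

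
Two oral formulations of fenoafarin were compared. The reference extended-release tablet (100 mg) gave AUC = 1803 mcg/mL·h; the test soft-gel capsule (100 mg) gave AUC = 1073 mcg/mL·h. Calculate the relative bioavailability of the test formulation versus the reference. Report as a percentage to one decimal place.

F_rel = (AUC_test/D_test) / (AUC_ref/D_ref)
      = (1073/100) / (1803/100)
      = 10.73 / 18.03 = 0.5951 = 59.51%

F_rel = 59.5%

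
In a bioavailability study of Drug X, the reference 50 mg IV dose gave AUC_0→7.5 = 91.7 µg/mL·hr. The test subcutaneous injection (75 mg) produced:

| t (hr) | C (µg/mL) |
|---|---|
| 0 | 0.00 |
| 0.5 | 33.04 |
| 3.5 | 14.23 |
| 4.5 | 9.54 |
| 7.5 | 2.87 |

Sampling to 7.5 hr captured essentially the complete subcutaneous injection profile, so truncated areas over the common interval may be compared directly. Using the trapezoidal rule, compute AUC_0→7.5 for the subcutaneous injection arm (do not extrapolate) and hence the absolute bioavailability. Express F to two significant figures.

F = 0.80

Trapezoidal AUC_0→7.5 (subcutaneous injection):
  [0→0.5]: (0.00+33.04)/2 × 0.5 = 8.26
  [0.5→3.5]: (33.04+14.23)/2 × 3 = 70.905
  [3.5→4.5]: (14.23+9.54)/2 × 1 = 11.885
  [4.5→7.5]: (9.54+2.87)/2 × 3 = 18.615
  Sum = 109.665 µg/mL·hr
F = (AUC_ev/D_ev)/(AUC_iv/D_iv) = (109.665/75)/(91.7/50) = 1.4622/1.834 = 0.7973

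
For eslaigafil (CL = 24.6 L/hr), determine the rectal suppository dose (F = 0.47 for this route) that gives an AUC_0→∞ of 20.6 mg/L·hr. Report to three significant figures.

Dose = CL × AUC_0→∞ / F
     = 24.6 × 20.6 / 0.47 = 1078.21 mg

Dose = 1080 mg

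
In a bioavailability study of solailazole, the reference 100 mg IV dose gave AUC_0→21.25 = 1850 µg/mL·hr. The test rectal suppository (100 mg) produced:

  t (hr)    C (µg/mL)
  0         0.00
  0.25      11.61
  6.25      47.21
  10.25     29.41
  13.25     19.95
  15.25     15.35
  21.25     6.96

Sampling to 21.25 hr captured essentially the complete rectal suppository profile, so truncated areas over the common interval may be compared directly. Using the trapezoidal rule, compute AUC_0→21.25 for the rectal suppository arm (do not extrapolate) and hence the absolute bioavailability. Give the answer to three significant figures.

F = 0.274

Trapezoidal AUC_0→21.25 (rectal suppository):
  [0→0.25]: (0.00+11.61)/2 × 0.25 = 1.45125
  [0.25→6.25]: (11.61+47.21)/2 × 6 = 176.46
  [6.25→10.25]: (47.21+29.41)/2 × 4 = 153.24
  [10.25→13.25]: (29.41+19.95)/2 × 3 = 74.04
  [13.25→15.25]: (19.95+15.35)/2 × 2 = 35.3
  [15.25→21.25]: (15.35+6.96)/2 × 6 = 66.93
  Sum = 507.42125 µg/mL·hr
F = (AUC_ev/D_ev)/(AUC_iv/D_iv) = (507.42125/100)/(1850/100) = 5.0742125/18.5 = 0.2743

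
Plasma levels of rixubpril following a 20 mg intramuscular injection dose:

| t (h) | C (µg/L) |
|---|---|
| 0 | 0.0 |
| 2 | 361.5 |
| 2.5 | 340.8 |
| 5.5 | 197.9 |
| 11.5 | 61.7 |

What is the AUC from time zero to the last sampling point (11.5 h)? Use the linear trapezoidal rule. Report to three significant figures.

AUC = 2120 µg/L·h

Trapezoidal AUC_0→11.5:
  [0→2]: (0.0+361.5)/2 × 2 = 361.5
  [2→2.5]: (361.5+340.8)/2 × 0.5 = 175.575
  [2.5→5.5]: (340.8+197.9)/2 × 3 = 808.05
  [5.5→11.5]: (197.9+61.7)/2 × 6 = 778.8
  Sum = 2123.925 µg/L·h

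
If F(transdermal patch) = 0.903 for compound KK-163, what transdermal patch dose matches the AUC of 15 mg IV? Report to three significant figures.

For equal systemic exposure: F × D_ev = D_iv
D_ev = D_iv / F = 15 / 0.903 = 16.6113 mg

D_transdermal = 16.6 mg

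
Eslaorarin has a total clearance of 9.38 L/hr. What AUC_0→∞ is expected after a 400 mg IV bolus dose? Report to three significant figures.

AUC = 42.6 mg/L·hr

AUC_0→∞ = Dose_iv / CL
        = 400 / 9.38 = 42.6439 mg/L·hr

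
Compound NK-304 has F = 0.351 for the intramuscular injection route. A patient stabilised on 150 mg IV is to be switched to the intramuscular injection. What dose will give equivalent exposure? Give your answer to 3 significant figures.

D_intramuscular = 427 mg

For equal systemic exposure: F × D_ev = D_iv
D_ev = D_iv / F = 150 / 0.351 = 427.35 mg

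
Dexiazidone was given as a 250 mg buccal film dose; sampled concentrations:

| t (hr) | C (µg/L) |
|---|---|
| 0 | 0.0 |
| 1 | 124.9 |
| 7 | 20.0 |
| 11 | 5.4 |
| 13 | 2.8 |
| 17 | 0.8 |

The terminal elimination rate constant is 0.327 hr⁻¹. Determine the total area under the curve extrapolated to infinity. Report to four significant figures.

Trapezoidal AUC_0→17:
  [0→1]: (0.0+124.9)/2 × 1 = 62.45
  [1→7]: (124.9+20.0)/2 × 6 = 434.7
  [7→11]: (20.0+5.4)/2 × 4 = 50.8
  [11→13]: (5.4+2.8)/2 × 2 = 8.2
  [13→17]: (2.8+0.8)/2 × 4 = 7.2
  Sum = 563.35 µg/L·hr
Extrapolated tail: C_last / k_e = 0.8 / 0.327 = 2.446
AUC_0→∞ = 563.35 + 2.446 = 565.796 µg/L·hr

AUC = 565.8 µg/L·hr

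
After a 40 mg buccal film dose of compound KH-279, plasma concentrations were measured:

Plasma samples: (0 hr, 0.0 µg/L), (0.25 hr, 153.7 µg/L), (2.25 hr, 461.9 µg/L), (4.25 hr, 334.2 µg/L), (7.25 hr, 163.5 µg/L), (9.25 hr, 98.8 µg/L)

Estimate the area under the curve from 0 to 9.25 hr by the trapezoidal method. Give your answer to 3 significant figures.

AUC = 2440 µg/L·hr

Trapezoidal AUC_0→9.25:
  [0→0.25]: (0.0+153.7)/2 × 0.25 = 19.2125
  [0.25→2.25]: (153.7+461.9)/2 × 2 = 615.6
  [2.25→4.25]: (461.9+334.2)/2 × 2 = 796.1
  [4.25→7.25]: (334.2+163.5)/2 × 3 = 746.55
  [7.25→9.25]: (163.5+98.8)/2 × 2 = 262.3
  Sum = 2439.7625 µg/L·hr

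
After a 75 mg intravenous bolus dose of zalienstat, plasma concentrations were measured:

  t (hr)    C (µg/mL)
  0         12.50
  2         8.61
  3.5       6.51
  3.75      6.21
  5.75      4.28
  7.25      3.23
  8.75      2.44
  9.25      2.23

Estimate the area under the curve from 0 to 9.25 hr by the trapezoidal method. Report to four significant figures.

AUC = 55.58 µg/mL·hr

Trapezoidal AUC_0→9.25:
  [0→2]: (12.50+8.61)/2 × 2 = 21.11
  [2→3.5]: (8.61+6.51)/2 × 1.5 = 11.34
  [3.5→3.75]: (6.51+6.21)/2 × 0.25 = 1.59
  [3.75→5.75]: (6.21+4.28)/2 × 2 = 10.49
  [5.75→7.25]: (4.28+3.23)/2 × 1.5 = 5.6325
  [7.25→8.75]: (3.23+2.44)/2 × 1.5 = 4.2525
  [8.75→9.25]: (2.44+2.23)/2 × 0.5 = 1.1675
  Sum = 55.5825 µg/mL·hr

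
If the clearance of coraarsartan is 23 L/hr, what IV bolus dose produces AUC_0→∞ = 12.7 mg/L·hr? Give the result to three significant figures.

Dose_iv = CL × AUC_0→∞
     = 23 × 12.7 = 292.1 mg

Dose = 292 mg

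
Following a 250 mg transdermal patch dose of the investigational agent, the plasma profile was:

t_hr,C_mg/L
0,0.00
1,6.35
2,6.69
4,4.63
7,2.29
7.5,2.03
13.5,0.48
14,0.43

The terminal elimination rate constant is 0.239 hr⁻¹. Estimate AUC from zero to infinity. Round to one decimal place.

AUC = 42.0 mg/L·hr

Trapezoidal AUC_0→14:
  [0→1]: (0.00+6.35)/2 × 1 = 3.175
  [1→2]: (6.35+6.69)/2 × 1 = 6.52
  [2→4]: (6.69+4.63)/2 × 2 = 11.32
  [4→7]: (4.63+2.29)/2 × 3 = 10.38
  [7→7.5]: (2.29+2.03)/2 × 0.5 = 1.08
  [7.5→13.5]: (2.03+0.48)/2 × 6 = 7.53
  [13.5→14]: (0.48+0.43)/2 × 0.5 = 0.2275
  Sum = 40.2325 mg/L·hr
Extrapolated tail: C_last / k_e = 0.43 / 0.239 = 1.799
AUC_0→∞ = 40.2325 + 1.799 = 42.0315 mg/L·hr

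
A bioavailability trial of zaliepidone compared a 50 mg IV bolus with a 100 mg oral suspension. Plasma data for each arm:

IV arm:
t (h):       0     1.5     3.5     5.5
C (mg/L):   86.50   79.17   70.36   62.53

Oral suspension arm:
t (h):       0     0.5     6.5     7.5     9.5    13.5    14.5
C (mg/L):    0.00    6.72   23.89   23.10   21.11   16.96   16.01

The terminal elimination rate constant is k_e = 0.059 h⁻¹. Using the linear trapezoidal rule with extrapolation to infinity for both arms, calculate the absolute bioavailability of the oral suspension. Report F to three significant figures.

Trapezoidal AUC_0→5.5 (IV):
  [0→1.5]: (86.50+79.17)/2 × 1.5 = 124.2525
  [1.5→3.5]: (79.17+70.36)/2 × 2 = 149.53
  [3.5→5.5]: (70.36+62.53)/2 × 2 = 132.89
  Sum = 406.6725 mg/L·h
IV tail: 62.53/0.059 = 1059.831; AUC_iv,0→∞ = 406.6725 + 1059.831 = 1466.5035 mg/L·h
Trapezoidal AUC_0→14.5 (oral suspension):
  [0→0.5]: (0.00+6.72)/2 × 0.5 = 1.68
  [0.5→6.5]: (6.72+23.89)/2 × 6 = 91.83
  [6.5→7.5]: (23.89+23.10)/2 × 1 = 23.495
  [7.5→9.5]: (23.10+21.11)/2 × 2 = 44.21
  [9.5→13.5]: (21.11+16.96)/2 × 4 = 76.14
  [13.5→14.5]: (16.96+16.01)/2 × 1 = 16.485
  Sum = 253.84 mg/L·h
oral suspension tail: 16.01/0.059 = 271.356; AUC_ev,0→∞ = 253.84 + 271.356 = 525.196 mg/L·h
F = (AUC_ev/D_ev)/(AUC_iv/D_iv) = (525.196/100)/(1466.5035/50) = 5.25196/29.33007 = 0.1791

F = 0.179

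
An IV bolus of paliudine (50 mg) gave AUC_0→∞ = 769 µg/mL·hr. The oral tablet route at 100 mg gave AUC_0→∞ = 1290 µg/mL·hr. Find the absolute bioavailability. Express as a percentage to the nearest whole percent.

F = 84%

F = (AUC_ev / D_ev) / (AUC_iv / D_iv)
  = (1290/100) / (769/50)
  = 12.9 / 15.38 = 0.8388
  = 83.88%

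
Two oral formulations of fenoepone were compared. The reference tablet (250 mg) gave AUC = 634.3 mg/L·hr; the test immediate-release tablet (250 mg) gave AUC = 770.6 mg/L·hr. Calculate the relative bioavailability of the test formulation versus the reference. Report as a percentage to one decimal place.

F_rel = 121.5%

F_rel = (AUC_test/D_test) / (AUC_ref/D_ref)
      = (770.6/250) / (634.3/250)
      = 3.0824 / 2.5372 = 1.2149 = 121.49%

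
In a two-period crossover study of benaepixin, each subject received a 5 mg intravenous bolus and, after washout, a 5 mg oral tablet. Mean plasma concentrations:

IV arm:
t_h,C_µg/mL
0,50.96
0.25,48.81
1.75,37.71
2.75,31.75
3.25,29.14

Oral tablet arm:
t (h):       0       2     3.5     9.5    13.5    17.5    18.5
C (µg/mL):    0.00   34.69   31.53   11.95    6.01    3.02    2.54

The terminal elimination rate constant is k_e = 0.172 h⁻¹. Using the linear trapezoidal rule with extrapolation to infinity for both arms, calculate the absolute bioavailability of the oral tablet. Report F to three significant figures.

Trapezoidal AUC_0→3.25 (IV):
  [0→0.25]: (50.96+48.81)/2 × 0.25 = 12.47125
  [0.25→1.75]: (48.81+37.71)/2 × 1.5 = 64.89
  [1.75→2.75]: (37.71+31.75)/2 × 1 = 34.73
  [2.75→3.25]: (31.75+29.14)/2 × 0.5 = 15.2225
  Sum = 127.31375 µg/mL·h
IV tail: 29.14/0.172 = 169.419; AUC_iv,0→∞ = 127.31375 + 169.419 = 296.73275 µg/mL·h
Trapezoidal AUC_0→18.5 (oral tablet):
  [0→2]: (0.00+34.69)/2 × 2 = 34.69
  [2→3.5]: (34.69+31.53)/2 × 1.5 = 49.665
  [3.5→9.5]: (31.53+11.95)/2 × 6 = 130.44
  [9.5→13.5]: (11.95+6.01)/2 × 4 = 35.92
  [13.5→17.5]: (6.01+3.02)/2 × 4 = 18.06
  [17.5→18.5]: (3.02+2.54)/2 × 1 = 2.78
  Sum = 271.555 µg/mL·h
oral tablet tail: 2.54/0.172 = 14.767; AUC_ev,0→∞ = 271.555 + 14.767 = 286.322 µg/mL·h
F = (AUC_ev/D_ev)/(AUC_iv/D_iv) = (286.322/5)/(296.73275/5) = 57.2644/59.34655 = 0.9649

F = 0.965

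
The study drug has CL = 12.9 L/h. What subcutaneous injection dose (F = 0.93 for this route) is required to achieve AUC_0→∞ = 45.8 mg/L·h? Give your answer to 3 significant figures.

Dose = 635 mg

Dose = CL × AUC_0→∞ / F
     = 12.9 × 45.8 / 0.93 = 635.29 mg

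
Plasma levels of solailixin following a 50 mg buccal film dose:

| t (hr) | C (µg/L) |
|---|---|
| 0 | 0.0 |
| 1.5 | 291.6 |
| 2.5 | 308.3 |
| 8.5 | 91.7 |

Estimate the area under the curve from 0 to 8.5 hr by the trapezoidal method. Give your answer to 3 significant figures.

Trapezoidal AUC_0→8.5:
  [0→1.5]: (0.0+291.6)/2 × 1.5 = 218.7
  [1.5→2.5]: (291.6+308.3)/2 × 1 = 299.95
  [2.5→8.5]: (308.3+91.7)/2 × 6 = 1200.0
  Sum = 1718.65 µg/L·hr

AUC = 1720 µg/L·hr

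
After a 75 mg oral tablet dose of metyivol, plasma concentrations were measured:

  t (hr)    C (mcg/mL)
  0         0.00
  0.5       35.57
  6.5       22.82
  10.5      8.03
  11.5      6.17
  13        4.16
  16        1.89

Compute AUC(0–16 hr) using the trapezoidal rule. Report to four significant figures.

Trapezoidal AUC_0→16:
  [0→0.5]: (0.00+35.57)/2 × 0.5 = 8.8925
  [0.5→6.5]: (35.57+22.82)/2 × 6 = 175.17
  [6.5→10.5]: (22.82+8.03)/2 × 4 = 61.7
  [10.5→11.5]: (8.03+6.17)/2 × 1 = 7.1
  [11.5→13]: (6.17+4.16)/2 × 1.5 = 7.7475
  [13→16]: (4.16+1.89)/2 × 3 = 9.075
  Sum = 269.685 mcg/mL·hr

AUC = 269.7 mcg/mL·hr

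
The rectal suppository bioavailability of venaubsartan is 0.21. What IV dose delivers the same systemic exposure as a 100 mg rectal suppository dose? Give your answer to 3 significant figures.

Systemic exposure from an extravascular dose = F × D_ev, so the equivalent IV dose is F × D_ev.
D_iv = F × D_ev = 0.21 × 100 = 21 mg

D_iv = 21.0 mg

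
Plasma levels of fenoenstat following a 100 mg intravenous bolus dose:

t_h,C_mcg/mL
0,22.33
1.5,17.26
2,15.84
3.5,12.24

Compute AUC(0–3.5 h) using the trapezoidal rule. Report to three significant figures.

AUC = 59.0 mcg/mL·h

Trapezoidal AUC_0→3.5:
  [0→1.5]: (22.33+17.26)/2 × 1.5 = 29.6925
  [1.5→2]: (17.26+15.84)/2 × 0.5 = 8.275
  [2→3.5]: (15.84+12.24)/2 × 1.5 = 21.06
  Sum = 59.0275 mcg/mL·h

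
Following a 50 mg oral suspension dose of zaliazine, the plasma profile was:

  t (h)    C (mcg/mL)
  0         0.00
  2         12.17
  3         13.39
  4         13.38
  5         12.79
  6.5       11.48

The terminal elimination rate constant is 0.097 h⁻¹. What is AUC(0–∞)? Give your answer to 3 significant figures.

AUC = 188 mcg/mL·h

Trapezoidal AUC_0→6.5:
  [0→2]: (0.00+12.17)/2 × 2 = 12.17
  [2→3]: (12.17+13.39)/2 × 1 = 12.78
  [3→4]: (13.39+13.38)/2 × 1 = 13.385
  [4→5]: (13.38+12.79)/2 × 1 = 13.085
  [5→6.5]: (12.79+11.48)/2 × 1.5 = 18.2025
  Sum = 69.6225 mcg/mL·h
Extrapolated tail: C_last / k_e = 11.48 / 0.097 = 118.351
AUC_0→∞ = 69.6225 + 118.351 = 187.9735 mcg/mL·h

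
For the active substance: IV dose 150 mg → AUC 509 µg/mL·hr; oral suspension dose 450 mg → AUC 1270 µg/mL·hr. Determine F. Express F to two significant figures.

F = (AUC_ev / D_ev) / (AUC_iv / D_iv)
  = (1270/450) / (509/150)
  = 2.82222 / 3.39333 = 0.8317

F = 0.83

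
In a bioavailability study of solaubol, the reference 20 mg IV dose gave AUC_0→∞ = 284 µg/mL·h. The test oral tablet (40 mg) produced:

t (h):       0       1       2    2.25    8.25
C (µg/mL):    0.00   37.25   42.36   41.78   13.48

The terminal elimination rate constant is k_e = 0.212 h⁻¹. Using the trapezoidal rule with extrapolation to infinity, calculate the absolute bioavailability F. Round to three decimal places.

F = 0.525

Trapezoidal AUC_0→8.25 (oral tablet):
  [0→1]: (0.00+37.25)/2 × 1 = 18.625
  [1→2]: (37.25+42.36)/2 × 1 = 39.805
  [2→2.25]: (42.36+41.78)/2 × 0.25 = 10.5175
  [2.25→8.25]: (41.78+13.48)/2 × 6 = 165.78
  Sum = 234.7275 µg/mL·h
Tail: C_last/k_e = 13.48/0.212 = 63.585
AUC_0→∞ (oral tablet) = 234.7275 + 63.585 = 298.3125 µg/mL·h
F = (AUC_ev/D_ev)/(AUC_iv/D_iv) = (298.3125/40)/(284/20) = 7.4578125/14.2 = 0.5252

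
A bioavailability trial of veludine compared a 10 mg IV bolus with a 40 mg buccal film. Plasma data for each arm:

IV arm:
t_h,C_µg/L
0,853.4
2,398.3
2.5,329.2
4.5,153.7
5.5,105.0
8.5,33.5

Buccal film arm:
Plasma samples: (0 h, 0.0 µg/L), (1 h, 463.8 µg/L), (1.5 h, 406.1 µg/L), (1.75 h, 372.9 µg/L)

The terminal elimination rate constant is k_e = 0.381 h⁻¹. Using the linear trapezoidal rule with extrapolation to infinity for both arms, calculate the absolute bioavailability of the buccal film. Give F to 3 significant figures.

F = 0.163

Trapezoidal AUC_0→8.5 (IV):
  [0→2]: (853.4+398.3)/2 × 2 = 1251.7
  [2→2.5]: (398.3+329.2)/2 × 0.5 = 181.875
  [2.5→4.5]: (329.2+153.7)/2 × 2 = 482.9
  [4.5→5.5]: (153.7+105.0)/2 × 1 = 129.35
  [5.5→8.5]: (105.0+33.5)/2 × 3 = 207.75
  Sum = 2253.575 µg/L·h
IV tail: 33.5/0.381 = 87.927; AUC_iv,0→∞ = 2253.575 + 87.927 = 2341.502 µg/L·h
Trapezoidal AUC_0→1.75 (buccal film):
  [0→1]: (0.0+463.8)/2 × 1 = 231.9
  [1→1.5]: (463.8+406.1)/2 × 0.5 = 217.475
  [1.5→1.75]: (406.1+372.9)/2 × 0.25 = 97.375
  Sum = 546.75 µg/L·h
buccal film tail: 372.9/0.381 = 978.740; AUC_ev,0→∞ = 546.75 + 978.740 = 1525.49 µg/L·h
F = (AUC_ev/D_ev)/(AUC_iv/D_iv) = (1525.49/40)/(2341.502/10) = 38.13725/234.1502 = 0.1629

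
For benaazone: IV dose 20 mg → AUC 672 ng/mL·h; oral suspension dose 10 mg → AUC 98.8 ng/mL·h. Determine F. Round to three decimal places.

F = (AUC_ev / D_ev) / (AUC_iv / D_iv)
  = (98.8/10) / (672/20)
  = 9.88 / 33.6 = 0.2940

F = 0.294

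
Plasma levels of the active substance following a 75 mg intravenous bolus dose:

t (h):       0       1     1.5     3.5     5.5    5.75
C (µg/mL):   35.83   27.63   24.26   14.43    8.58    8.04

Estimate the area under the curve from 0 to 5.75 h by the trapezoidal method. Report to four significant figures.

AUC = 108.5 µg/mL·h

Trapezoidal AUC_0→5.75:
  [0→1]: (35.83+27.63)/2 × 1 = 31.73
  [1→1.5]: (27.63+24.26)/2 × 0.5 = 12.9725
  [1.5→3.5]: (24.26+14.43)/2 × 2 = 38.69
  [3.5→5.5]: (14.43+8.58)/2 × 2 = 23.01
  [5.5→5.75]: (8.58+8.04)/2 × 0.25 = 2.0775
  Sum = 108.48 µg/mL·h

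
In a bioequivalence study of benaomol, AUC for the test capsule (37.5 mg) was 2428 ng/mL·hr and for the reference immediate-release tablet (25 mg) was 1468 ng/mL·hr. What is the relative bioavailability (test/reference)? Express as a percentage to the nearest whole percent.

F_rel = (AUC_test/D_test) / (AUC_ref/D_ref)
      = (2428/37.5) / (1468/25)
      = 64.7467 / 58.72 = 1.1026 = 110.26%

F_rel = 110%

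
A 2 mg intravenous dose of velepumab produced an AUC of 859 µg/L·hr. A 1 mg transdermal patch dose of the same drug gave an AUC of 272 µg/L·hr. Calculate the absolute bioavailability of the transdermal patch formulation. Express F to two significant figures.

F = 0.63

F = (AUC_ev / D_ev) / (AUC_iv / D_iv)
  = (272/1) / (859/2)
  = 272 / 429.5 = 0.6333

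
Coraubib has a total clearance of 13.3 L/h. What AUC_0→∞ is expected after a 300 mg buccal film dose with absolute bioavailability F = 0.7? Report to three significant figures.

AUC = 15.8 mg/L·h

AUC_0→∞ = F × Dose / CL
        = 0.7 × 300 / 13.3 = 15.7895 mg/L·h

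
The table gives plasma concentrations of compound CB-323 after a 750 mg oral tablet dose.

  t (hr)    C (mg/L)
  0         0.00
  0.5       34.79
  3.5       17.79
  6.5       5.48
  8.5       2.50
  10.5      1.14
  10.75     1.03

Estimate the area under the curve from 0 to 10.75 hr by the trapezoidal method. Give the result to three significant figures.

AUC = 134 mg/L·hr

Trapezoidal AUC_0→10.75:
  [0→0.5]: (0.00+34.79)/2 × 0.5 = 8.6975
  [0.5→3.5]: (34.79+17.79)/2 × 3 = 78.87
  [3.5→6.5]: (17.79+5.48)/2 × 3 = 34.905
  [6.5→8.5]: (5.48+2.50)/2 × 2 = 7.98
  [8.5→10.5]: (2.50+1.14)/2 × 2 = 3.64
  [10.5→10.75]: (1.14+1.03)/2 × 0.25 = 0.27125
  Sum = 134.36375 mg/L·hr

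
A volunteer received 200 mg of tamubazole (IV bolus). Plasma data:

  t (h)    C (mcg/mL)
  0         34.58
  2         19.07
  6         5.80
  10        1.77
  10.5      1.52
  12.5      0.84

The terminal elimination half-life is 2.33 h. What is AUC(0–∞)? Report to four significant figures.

AUC = 124.5 mcg/mL·h

Trapezoidal AUC_0→12.5:
  [0→2]: (34.58+19.07)/2 × 2 = 53.65
  [2→6]: (19.07+5.80)/2 × 4 = 49.74
  [6→10]: (5.80+1.77)/2 × 4 = 15.14
  [10→10.5]: (1.77+1.52)/2 × 0.5 = 0.8225
  [10.5→12.5]: (1.52+0.84)/2 × 2 = 2.36
  Sum = 121.7125 mcg/mL·h
k_e = ln2 / t½ = 0.693147 / 2.33 = 0.2975 h^-1
Extrapolated tail: C_last / k_e = 0.84 / 0.2975 = 2.824
AUC_0→∞ = 121.7125 + 2.824 = 124.5365 mcg/mL·h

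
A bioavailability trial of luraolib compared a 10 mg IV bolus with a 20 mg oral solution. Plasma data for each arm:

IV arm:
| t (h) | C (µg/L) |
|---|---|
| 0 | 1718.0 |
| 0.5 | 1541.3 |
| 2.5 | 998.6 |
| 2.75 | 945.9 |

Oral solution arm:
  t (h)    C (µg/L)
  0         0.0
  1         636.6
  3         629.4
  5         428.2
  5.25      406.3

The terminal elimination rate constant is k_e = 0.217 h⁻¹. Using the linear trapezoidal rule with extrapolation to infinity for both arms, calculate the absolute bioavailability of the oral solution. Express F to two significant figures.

F = 0.29

Trapezoidal AUC_0→2.75 (IV):
  [0→0.5]: (1718.0+1541.3)/2 × 0.5 = 814.825
  [0.5→2.5]: (1541.3+998.6)/2 × 2 = 2539.9
  [2.5→2.75]: (998.6+945.9)/2 × 0.25 = 243.0625
  Sum = 3597.7875 µg/L·h
IV tail: 945.9/0.217 = 4358.986; AUC_iv,0→∞ = 3597.7875 + 4358.986 = 7956.7735 µg/L·h
Trapezoidal AUC_0→5.25 (oral solution):
  [0→1]: (0.0+636.6)/2 × 1 = 318.3
  [1→3]: (636.6+629.4)/2 × 2 = 1266.0
  [3→5]: (629.4+428.2)/2 × 2 = 1057.6
  [5→5.25]: (428.2+406.3)/2 × 0.25 = 104.3125
  Sum = 2746.2125 µg/L·h
oral solution tail: 406.3/0.217 = 1872.350; AUC_ev,0→∞ = 2746.2125 + 1872.350 = 4618.5625 µg/L·h
F = (AUC_ev/D_ev)/(AUC_iv/D_iv) = (4618.5625/20)/(7956.7735/10) = 230.928/795.67735 = 0.2902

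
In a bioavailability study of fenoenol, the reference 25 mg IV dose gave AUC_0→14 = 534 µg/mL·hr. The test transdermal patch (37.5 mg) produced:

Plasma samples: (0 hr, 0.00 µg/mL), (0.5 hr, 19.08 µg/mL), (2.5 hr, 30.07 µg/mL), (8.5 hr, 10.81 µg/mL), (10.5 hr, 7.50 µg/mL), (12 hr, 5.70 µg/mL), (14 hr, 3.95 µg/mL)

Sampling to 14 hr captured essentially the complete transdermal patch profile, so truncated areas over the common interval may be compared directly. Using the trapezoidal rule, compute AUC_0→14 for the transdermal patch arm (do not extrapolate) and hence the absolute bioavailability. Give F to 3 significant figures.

Trapezoidal AUC_0→14 (transdermal patch):
  [0→0.5]: (0.00+19.08)/2 × 0.5 = 4.77
  [0.5→2.5]: (19.08+30.07)/2 × 2 = 49.15
  [2.5→8.5]: (30.07+10.81)/2 × 6 = 122.64
  [8.5→10.5]: (10.81+7.50)/2 × 2 = 18.31
  [10.5→12]: (7.50+5.70)/2 × 1.5 = 9.9
  [12→14]: (5.70+3.95)/2 × 2 = 9.65
  Sum = 214.42 µg/mL·hr
F = (AUC_ev/D_ev)/(AUC_iv/D_iv) = (214.42/37.5)/(534/25) = 5.71787/21.36 = 0.2677

F = 0.268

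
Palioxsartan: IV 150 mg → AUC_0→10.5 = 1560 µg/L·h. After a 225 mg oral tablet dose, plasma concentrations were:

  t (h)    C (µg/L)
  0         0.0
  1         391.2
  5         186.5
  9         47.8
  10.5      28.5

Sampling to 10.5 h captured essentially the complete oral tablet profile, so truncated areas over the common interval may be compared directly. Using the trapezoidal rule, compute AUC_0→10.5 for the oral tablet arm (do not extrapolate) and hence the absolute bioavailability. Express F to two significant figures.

Trapezoidal AUC_0→10.5 (oral tablet):
  [0→1]: (0.0+391.2)/2 × 1 = 195.6
  [1→5]: (391.2+186.5)/2 × 4 = 1155.4
  [5→9]: (186.5+47.8)/2 × 4 = 468.6
  [9→10.5]: (47.8+28.5)/2 × 1.5 = 57.225
  Sum = 1876.825 µg/L·h
F = (AUC_ev/D_ev)/(AUC_iv/D_iv) = (1876.825/225)/(1560/150) = 8.34144/10.4 = 0.8021

F = 0.80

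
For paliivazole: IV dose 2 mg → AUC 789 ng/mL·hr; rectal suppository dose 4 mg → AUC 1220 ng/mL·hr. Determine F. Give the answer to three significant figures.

F = (AUC_ev / D_ev) / (AUC_iv / D_iv)
  = (1220/4) / (789/2)
  = 305 / 394.5 = 0.7731

F = 0.773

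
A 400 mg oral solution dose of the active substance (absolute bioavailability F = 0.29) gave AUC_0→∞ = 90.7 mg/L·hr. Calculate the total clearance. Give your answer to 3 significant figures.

CL = 1.28 L/hr

CL = F × Dose / AUC_0→∞
   = 0.29 × 400 / 90.7 = 1.27894 L/hr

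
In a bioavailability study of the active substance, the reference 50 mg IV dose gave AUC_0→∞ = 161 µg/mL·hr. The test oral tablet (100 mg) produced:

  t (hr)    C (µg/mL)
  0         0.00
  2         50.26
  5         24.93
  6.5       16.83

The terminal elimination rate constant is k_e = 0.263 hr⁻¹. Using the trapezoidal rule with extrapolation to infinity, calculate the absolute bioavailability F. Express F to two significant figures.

F = 0.80

Trapezoidal AUC_0→6.5 (oral tablet):
  [0→2]: (0.00+50.26)/2 × 2 = 50.26
  [2→5]: (50.26+24.93)/2 × 3 = 112.785
  [5→6.5]: (24.93+16.83)/2 × 1.5 = 31.32
  Sum = 194.365 µg/mL·hr
Tail: C_last/k_e = 16.83/0.263 = 63.992
AUC_0→∞ (oral tablet) = 194.365 + 63.992 = 258.357 µg/mL·hr
F = (AUC_ev/D_ev)/(AUC_iv/D_iv) = (258.357/100)/(161/50) = 2.58357/3.22 = 0.8024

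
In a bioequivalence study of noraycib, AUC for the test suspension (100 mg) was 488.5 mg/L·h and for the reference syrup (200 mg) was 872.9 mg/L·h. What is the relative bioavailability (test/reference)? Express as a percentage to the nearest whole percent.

F_rel = 112%

F_rel = (AUC_test/D_test) / (AUC_ref/D_ref)
      = (488.5/100) / (872.9/200)
      = 4.885 / 4.3645 = 1.1193 = 111.93%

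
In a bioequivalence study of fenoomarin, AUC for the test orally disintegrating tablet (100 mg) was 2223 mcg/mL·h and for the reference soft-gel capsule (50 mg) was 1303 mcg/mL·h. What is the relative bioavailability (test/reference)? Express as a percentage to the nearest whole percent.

F_rel = (AUC_test/D_test) / (AUC_ref/D_ref)
      = (2223/100) / (1303/50)
      = 22.23 / 26.06 = 0.8530 = 85.30%

F_rel = 85%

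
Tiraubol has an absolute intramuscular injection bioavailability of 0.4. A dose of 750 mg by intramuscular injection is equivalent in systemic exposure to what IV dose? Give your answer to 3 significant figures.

Systemic exposure from an extravascular dose = F × D_ev, so the equivalent IV dose is F × D_ev.
D_iv = F × D_ev = 0.4 × 750 = 300 mg

D_iv = 300 mg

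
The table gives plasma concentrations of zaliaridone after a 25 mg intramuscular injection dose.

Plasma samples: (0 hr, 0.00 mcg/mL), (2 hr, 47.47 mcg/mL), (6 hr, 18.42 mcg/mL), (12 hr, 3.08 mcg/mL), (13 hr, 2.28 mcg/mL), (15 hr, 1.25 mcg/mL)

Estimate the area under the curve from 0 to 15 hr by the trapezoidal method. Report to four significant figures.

AUC = 250.0 mcg/mL·hr

Trapezoidal AUC_0→15:
  [0→2]: (0.00+47.47)/2 × 2 = 47.47
  [2→6]: (47.47+18.42)/2 × 4 = 131.78
  [6→12]: (18.42+3.08)/2 × 6 = 64.5
  [12→13]: (3.08+2.28)/2 × 1 = 2.68
  [13→15]: (2.28+1.25)/2 × 2 = 3.53
  Sum = 249.96 mcg/mL·hr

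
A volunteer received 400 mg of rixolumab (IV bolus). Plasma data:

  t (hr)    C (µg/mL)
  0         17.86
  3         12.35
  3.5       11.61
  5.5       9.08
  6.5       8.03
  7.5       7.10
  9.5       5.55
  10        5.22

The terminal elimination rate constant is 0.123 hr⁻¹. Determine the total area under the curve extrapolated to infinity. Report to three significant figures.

Trapezoidal AUC_0→10:
  [0→3]: (17.86+12.35)/2 × 3 = 45.315
  [3→3.5]: (12.35+11.61)/2 × 0.5 = 5.99
  [3.5→5.5]: (11.61+9.08)/2 × 2 = 20.69
  [5.5→6.5]: (9.08+8.03)/2 × 1 = 8.555
  [6.5→7.5]: (8.03+7.10)/2 × 1 = 7.565
  [7.5→9.5]: (7.10+5.55)/2 × 2 = 12.65
  [9.5→10]: (5.55+5.22)/2 × 0.5 = 2.6925
  Sum = 103.4575 µg/mL·hr
Extrapolated tail: C_last / k_e = 5.22 / 0.123 = 42.439
AUC_0→∞ = 103.4575 + 42.439 = 145.8965 µg/mL·hr

AUC = 146 µg/mL·hr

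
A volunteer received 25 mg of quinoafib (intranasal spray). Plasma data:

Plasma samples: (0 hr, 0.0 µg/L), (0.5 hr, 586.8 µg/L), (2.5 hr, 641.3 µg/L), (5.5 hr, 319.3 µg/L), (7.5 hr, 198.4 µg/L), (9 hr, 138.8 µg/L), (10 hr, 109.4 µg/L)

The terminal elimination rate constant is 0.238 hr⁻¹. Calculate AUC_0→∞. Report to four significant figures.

AUC = 4170 µg/L·hr

Trapezoidal AUC_0→10:
  [0→0.5]: (0.0+586.8)/2 × 0.5 = 146.7
  [0.5→2.5]: (586.8+641.3)/2 × 2 = 1228.1
  [2.5→5.5]: (641.3+319.3)/2 × 3 = 1440.9
  [5.5→7.5]: (319.3+198.4)/2 × 2 = 517.7
  [7.5→9]: (198.4+138.8)/2 × 1.5 = 252.9
  [9→10]: (138.8+109.4)/2 × 1 = 124.1
  Sum = 3710.4 µg/L·hr
Extrapolated tail: C_last / k_e = 109.4 / 0.238 = 459.664
AUC_0→∞ = 3710.4 + 459.664 = 4170.064 µg/L·hr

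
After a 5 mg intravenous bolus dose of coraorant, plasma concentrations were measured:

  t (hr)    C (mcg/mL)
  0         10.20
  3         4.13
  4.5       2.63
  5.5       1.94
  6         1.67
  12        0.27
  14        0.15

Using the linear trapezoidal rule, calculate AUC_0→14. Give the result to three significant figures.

Trapezoidal AUC_0→14:
  [0→3]: (10.20+4.13)/2 × 3 = 21.495
  [3→4.5]: (4.13+2.63)/2 × 1.5 = 5.07
  [4.5→5.5]: (2.63+1.94)/2 × 1 = 2.285
  [5.5→6]: (1.94+1.67)/2 × 0.5 = 0.9025
  [6→12]: (1.67+0.27)/2 × 6 = 5.82
  [12→14]: (0.27+0.15)/2 × 2 = 0.42
  Sum = 35.9925 mcg/mL·hr

AUC = 36.0 mcg/mL·hr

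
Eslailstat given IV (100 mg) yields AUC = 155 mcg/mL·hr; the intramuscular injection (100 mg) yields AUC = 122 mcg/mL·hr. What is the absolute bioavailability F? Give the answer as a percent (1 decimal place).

F = 78.7%

F = (AUC_ev / D_ev) / (AUC_iv / D_iv)
  = (122/100) / (155/100)
  = 1.22 / 1.55 = 0.7871
  = 78.71%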